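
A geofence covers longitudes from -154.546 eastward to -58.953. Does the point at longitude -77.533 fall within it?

Yes

Band width going east from -154.546° to -58.953°: ((-58.953 − -154.546) mod 360) = 95.593°.
Offset of -77.533° east of the west edge: ((-77.533 − -154.546) mod 360) = 77.013°.
77.013° ≤ 95.593° ⇒ inside.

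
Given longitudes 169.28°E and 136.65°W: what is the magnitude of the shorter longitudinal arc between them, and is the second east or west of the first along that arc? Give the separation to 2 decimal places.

54.07° east

Raw difference: -136.65 − 169.28 = -305.93°.
Normalise into (−180°, 180°]: -305.93° + 360° = 54.07°.
Positive ⇒ the second point lies to the east; separation 54.07°.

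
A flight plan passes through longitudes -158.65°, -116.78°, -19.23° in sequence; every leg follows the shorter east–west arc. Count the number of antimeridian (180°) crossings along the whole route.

Leg 1: -158.65° → -116.78°, shortest Δλ = 41.87° (east) — does not cross 180°.
Leg 2: -116.78° → -19.23°, shortest Δλ = 97.55° (east) — does not cross 180°.
Total crossings: 0.

0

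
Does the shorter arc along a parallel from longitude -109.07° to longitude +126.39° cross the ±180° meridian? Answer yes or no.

Naïve |126.39 − -109.07| = 235.46° > 180°, so the shorter arc goes the other way round — across 180°.
Signed shortest Δλ = ((126.39 − -109.07 + 180) mod 360) − 180 = -124.54°.
Going west by 124.54° from -109.07° passes through 180° before reaching +126.39°.

Yes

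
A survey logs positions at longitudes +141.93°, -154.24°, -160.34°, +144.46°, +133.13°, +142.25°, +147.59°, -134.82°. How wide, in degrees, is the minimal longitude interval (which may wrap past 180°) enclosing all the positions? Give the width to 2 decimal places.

92.05°

Sort the longitudes: -160.34°, -154.24°, -134.82°, +133.13°, +141.93°, +142.25°, +144.46°, +147.59°.
Eastward gaps between consecutive values (wrapping around): 6.10°, 19.42°, 267.95°, 8.80°, 0.32°, 2.21°, 3.13°, 52.07°.
Largest gap = 267.95° ⇒ minimal covering band is its complement: 360° − 267.95° = 92.05°.
Band runs from +133.13° eastward to -134.82°, crossing the antimeridian.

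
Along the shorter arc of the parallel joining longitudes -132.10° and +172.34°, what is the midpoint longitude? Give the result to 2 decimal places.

-159.88°

Signed shortest Δλ from -132.10° to +172.34° is -55.56°.
Midpoint longitude = -132.10° + (-55.56°)/2 = -132.10° − 27.78° = -159.88°.
(The naïve average (-132.10 + +172.34)/2 = 20.12° is on the wrong side of the globe.)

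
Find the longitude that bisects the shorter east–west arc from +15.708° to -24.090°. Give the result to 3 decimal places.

-4.191°

Signed shortest Δλ from +15.708° to -24.090° is -39.798°.
Midpoint longitude = +15.708° + (-39.798°)/2 = +15.708° − 19.899° = -4.191°.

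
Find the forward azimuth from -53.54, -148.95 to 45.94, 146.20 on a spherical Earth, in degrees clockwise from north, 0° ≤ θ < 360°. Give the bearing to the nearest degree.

317°

Δλ = 146.20 − -148.95 = 295.15°; wrapped into (−180°, 180°]: -64.85°.
θ = atan2( sin Δλ · cos φ₂ , cos φ₁ · sin φ₂ − sin φ₁ · cos φ₂ · cos Δλ )
  = atan2(-0.62949, 0.66474) = -43.440° → normalised to [0°, 360°): 316.560°.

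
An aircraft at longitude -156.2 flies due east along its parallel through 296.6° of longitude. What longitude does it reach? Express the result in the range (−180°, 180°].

Start at -156.2°; shift +296.6° → +140.4°.
+140.4° already lies in (−180°, 180°].

+140.4°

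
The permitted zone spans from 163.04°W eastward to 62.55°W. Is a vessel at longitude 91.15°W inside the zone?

Band width going east from -163.04° to -62.55°: ((-62.55 − -163.04) mod 360) = 100.49°.
Offset of -91.15° east of the west edge: ((-91.15 − -163.04) mod 360) = 71.89°.
71.89° ≤ 100.49° ⇒ inside.

Yes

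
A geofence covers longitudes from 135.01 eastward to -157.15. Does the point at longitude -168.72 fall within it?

Yes

Band width going east from +135.01° to -157.15°: ((-157.15 − 135.01) mod 360) = 67.84°.
Offset of -168.72° east of the west edge: ((-168.72 − 135.01) mod 360) = 56.27°.
56.27° ≤ 67.84° ⇒ inside.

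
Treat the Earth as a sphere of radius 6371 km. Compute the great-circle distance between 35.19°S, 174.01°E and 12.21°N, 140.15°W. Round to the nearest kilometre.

7143 km

Δλ = -140.15 − 174.01 = -314.16°; wrapped into (−180°, 180°]: 45.84°.
Δφ = 12.21 − -35.19 = 47.40°.
a = sin²(Δφ/2) + cos φ₁ · cos φ₂ · sin²(Δλ/2) = 0.282708.
c = 2·atan2(√a, √(1−a)) = 1.12122 rad → d = 6371·c ≈ 7143.29 km.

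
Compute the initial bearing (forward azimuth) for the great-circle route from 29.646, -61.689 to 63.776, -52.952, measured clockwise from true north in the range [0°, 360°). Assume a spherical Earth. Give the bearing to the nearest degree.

7°

Δλ = -52.952 − -61.689 = 8.737°.
θ = atan2( sin Δλ · cos φ₂ , cos φ₁ · sin φ₂ − sin φ₁ · cos φ₂ · cos Δλ )
  = atan2(0.06712, 0.56361) = 6.791° → normalised to [0°, 360°): 6.791°.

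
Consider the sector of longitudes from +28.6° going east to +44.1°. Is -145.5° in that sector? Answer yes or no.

No

Band width going east from +28.6° to +44.1°: ((44.1 − 28.6) mod 360) = 15.5°.
Offset of -145.5° east of the west edge: ((-145.5 − 28.6) mod 360) = 185.9°.
185.9° > 15.5° ⇒ outside.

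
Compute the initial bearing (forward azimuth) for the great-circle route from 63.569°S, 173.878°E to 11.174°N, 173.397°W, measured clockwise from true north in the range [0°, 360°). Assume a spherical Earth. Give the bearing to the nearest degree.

Δλ = -173.397 − 173.878 = -347.275°; wrapped into (−180°, 180°]: 12.725°.
θ = atan2( sin Δλ · cos φ₂ , cos φ₁ · sin φ₂ − sin φ₁ · cos φ₂ · cos Δλ )
  = atan2(0.21610, 0.94318) = 12.905° → normalised to [0°, 360°): 12.905°.

13°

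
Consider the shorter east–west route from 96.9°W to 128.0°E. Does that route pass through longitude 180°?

Naïve |128.0 − -96.9| = 224.9° > 180°, so the shorter arc goes the other way round — across 180°.
Signed shortest Δλ = ((128.0 − -96.9 + 180) mod 360) − 180 = -135.1°.
Going west by 135.1° from -96.9° passes through 180° before reaching +128.0°.

Yes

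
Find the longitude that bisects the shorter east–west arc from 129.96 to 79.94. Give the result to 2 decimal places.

+104.95°

Signed shortest Δλ from +129.96° to +79.94° is -50.02°.
Midpoint longitude = +129.96° + (-50.02°)/2 = +129.96° − 25.01° = +104.95°.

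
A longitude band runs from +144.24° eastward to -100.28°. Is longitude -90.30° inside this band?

Band width going east from +144.24° to -100.28°: ((-100.28 − 144.24) mod 360) = 115.48°.
Offset of -90.30° east of the west edge: ((-90.30 − 144.24) mod 360) = 125.46°.
125.46° > 115.48° ⇒ outside.

No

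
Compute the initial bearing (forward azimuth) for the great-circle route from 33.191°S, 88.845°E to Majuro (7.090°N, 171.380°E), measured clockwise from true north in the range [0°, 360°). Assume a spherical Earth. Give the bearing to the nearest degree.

80°

Δλ = 171.380 − 88.845 = 82.535°.
θ = atan2( sin Δλ · cos φ₂ , cos φ₁ · sin φ₂ − sin φ₁ · cos φ₂ · cos Δλ )
  = atan2(0.98394, 0.17387) = 79.979° → normalised to [0°, 360°): 79.979°.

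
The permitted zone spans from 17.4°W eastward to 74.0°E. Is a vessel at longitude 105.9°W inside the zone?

No

Band width going east from -17.4° to +74.0°: ((74.0 − -17.4) mod 360) = 91.4°.
Offset of -105.9° east of the west edge: ((-105.9 − -17.4) mod 360) = 271.5°.
271.5° > 91.4° ⇒ outside.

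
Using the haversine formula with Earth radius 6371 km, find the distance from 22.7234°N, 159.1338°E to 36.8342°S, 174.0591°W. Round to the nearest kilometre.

7194 km

Δλ = -174.0591 − 159.1338 = -333.1929°; wrapped into (−180°, 180°]: 26.8071°.
Δφ = -36.8342 − 22.7234 = -59.5576°.
a = sin²(Δφ/2) + cos φ₁ · cos φ₂ · sin²(Δλ/2) = 0.286334.
c = 2·atan2(√a, √(1−a)) = 1.12926 rad → d = 6371·c ≈ 7194.49 km.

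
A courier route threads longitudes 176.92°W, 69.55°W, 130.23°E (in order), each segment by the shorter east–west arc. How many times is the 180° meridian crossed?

Leg 1: -176.92° → -69.55°, shortest Δλ = 107.37° (east) — does not cross 180°.
Leg 2: -69.55° → +130.23°, shortest Δλ = -160.22° (west) — crosses 180°.
Total crossings: 1.

1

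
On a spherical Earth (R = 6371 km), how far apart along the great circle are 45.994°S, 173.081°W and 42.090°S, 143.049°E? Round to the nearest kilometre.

3489 km

Δλ = 143.049 − -173.081 = 316.130°; wrapped into (−180°, 180°]: -43.870°.
Δφ = -42.090 − -45.994 = 3.904°.
a = sin²(Δφ/2) + cos φ₁ · cos φ₂ · sin²(Δλ/2) = 0.073103.
c = 2·atan2(√a, √(1−a)) = 0.54756 rad → d = 6371·c ≈ 3488.54 km.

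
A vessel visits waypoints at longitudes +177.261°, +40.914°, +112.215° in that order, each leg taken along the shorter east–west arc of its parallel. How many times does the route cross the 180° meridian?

Leg 1: +177.261° → +40.914°, shortest Δλ = -136.347° (west) — does not cross 180°.
Leg 2: +40.914° → +112.215°, shortest Δλ = 71.301° (east) — does not cross 180°.
Total crossings: 0.

0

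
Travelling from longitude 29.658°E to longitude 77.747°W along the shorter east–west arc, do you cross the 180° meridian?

Signed shortest Δλ = ((-77.747 − 29.658 + 180) mod 360) − 180 = -107.405°.
Going west by 107.405° from +29.658° reaches -77.747° without touching 180°.

No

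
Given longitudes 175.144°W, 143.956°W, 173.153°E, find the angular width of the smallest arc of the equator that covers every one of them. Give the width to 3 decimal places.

42.891°

Sort the longitudes: -175.144°, -143.956°, +173.153°.
Eastward gaps between consecutive values (wrapping around): 31.188°, 317.109°, 11.703°.
Largest gap = 317.109° ⇒ minimal covering band is its complement: 360° − 317.109° = 42.891°.
Band runs from +173.153° eastward to -143.956°, crossing the antimeridian.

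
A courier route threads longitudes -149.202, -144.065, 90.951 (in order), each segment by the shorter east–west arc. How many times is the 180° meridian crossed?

Leg 1: -149.202° → -144.065°, shortest Δλ = 5.137° (east) — does not cross 180°.
Leg 2: -144.065° → +90.951°, shortest Δλ = -124.984° (west) — crosses 180°.
Total crossings: 1.

1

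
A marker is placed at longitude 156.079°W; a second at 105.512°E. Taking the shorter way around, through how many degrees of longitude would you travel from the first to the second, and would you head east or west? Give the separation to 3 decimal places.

98.409° west

Raw difference: 105.512 − -156.079 = 261.591°.
Normalise into (−180°, 180°]: 261.591° − 360° = -98.409°.
Negative ⇒ the second point lies to the west; separation 98.409°.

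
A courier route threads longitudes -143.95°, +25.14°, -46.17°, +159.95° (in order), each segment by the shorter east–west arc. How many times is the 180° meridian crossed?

1

Leg 1: -143.95° → +25.14°, shortest Δλ = 169.09° (east) — does not cross 180°.
Leg 2: +25.14° → -46.17°, shortest Δλ = -71.31° (west) — does not cross 180°.
Leg 3: -46.17° → +159.95°, shortest Δλ = -153.88° (west) — crosses 180°.
Total crossings: 1.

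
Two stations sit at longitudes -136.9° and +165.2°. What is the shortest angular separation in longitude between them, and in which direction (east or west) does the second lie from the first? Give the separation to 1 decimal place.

57.9° west

Raw difference: 165.2 − -136.9 = 302.1°.
Normalise into (−180°, 180°]: 302.1° − 360° = -57.9°.
Negative ⇒ the second point lies to the west; separation 57.9°.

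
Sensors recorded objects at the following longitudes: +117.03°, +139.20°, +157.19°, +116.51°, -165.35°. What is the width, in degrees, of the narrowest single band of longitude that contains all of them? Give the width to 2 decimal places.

Sort the longitudes: -165.35°, +116.51°, +117.03°, +139.20°, +157.19°.
Eastward gaps between consecutive values (wrapping around): 281.86°, 0.52°, 22.17°, 17.99°, 37.46°.
Largest gap = 281.86° ⇒ minimal covering band is its complement: 360° − 281.86° = 78.14°.
Band runs from +116.51° eastward to -165.35°, crossing the antimeridian.

78.14°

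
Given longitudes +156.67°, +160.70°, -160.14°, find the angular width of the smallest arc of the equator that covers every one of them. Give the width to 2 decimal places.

Sort the longitudes: -160.14°, +156.67°, +160.70°.
Eastward gaps between consecutive values (wrapping around): 316.81°, 4.03°, 39.16°.
Largest gap = 316.81° ⇒ minimal covering band is its complement: 360° − 316.81° = 43.19°.
Band runs from +156.67° eastward to -160.14°, crossing the antimeridian.

43.19°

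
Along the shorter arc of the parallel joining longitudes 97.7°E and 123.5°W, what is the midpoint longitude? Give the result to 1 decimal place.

Signed shortest Δλ from +97.7° to -123.5° is +138.8°.
Midpoint longitude = +97.7° + (+138.8°)/2 = +97.7° + 69.4° = +167.1°.
(The naïve average (+97.7 + -123.5)/2 = -12.9° is on the wrong side of the globe.)

167.1°E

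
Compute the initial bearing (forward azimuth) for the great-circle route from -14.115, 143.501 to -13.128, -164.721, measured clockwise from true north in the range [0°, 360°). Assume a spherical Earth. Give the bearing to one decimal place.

Δλ = -164.721 − 143.501 = -308.222°; wrapped into (−180°, 180°]: 51.778°.
θ = atan2( sin Δλ · cos φ₂ , cos φ₁ · sin φ₂ − sin φ₁ · cos φ₂ · cos Δλ )
  = atan2(0.76509, -0.07333) = 95.475° → normalised to [0°, 360°): 95.475°.

95.5°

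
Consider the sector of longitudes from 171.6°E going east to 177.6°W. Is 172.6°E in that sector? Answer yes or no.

Yes

Band width going east from +171.6° to -177.6°: ((-177.6 − 171.6) mod 360) = 10.8°.
Offset of +172.6° east of the west edge: ((172.6 − 171.6) mod 360) = 1.0°.
1.0° ≤ 10.8° ⇒ inside.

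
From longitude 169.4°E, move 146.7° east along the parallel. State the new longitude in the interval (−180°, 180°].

43.9°W

Start at +169.4°; shift +146.7° → +316.1°.
+316.1° lies outside (−180°, 180°]; subtract 360° → -43.9°.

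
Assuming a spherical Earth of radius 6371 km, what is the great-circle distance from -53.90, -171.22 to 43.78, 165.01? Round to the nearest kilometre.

Δλ = 165.01 − -171.22 = 336.23°; wrapped into (−180°, 180°]: -23.77°.
Δφ = 43.78 − -53.90 = 97.68°.
a = sin²(Δφ/2) + cos φ₁ · cos φ₂ · sin²(Δλ/2) = 0.584863.
c = 2·atan2(√a, √(1−a)) = 1.74135 rad → d = 6371·c ≈ 11094.13 km.

11094 km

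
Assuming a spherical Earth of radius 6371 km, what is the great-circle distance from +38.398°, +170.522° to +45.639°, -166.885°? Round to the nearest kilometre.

Δλ = -166.885 − 170.522 = -337.407°; wrapped into (−180°, 180°]: 22.593°.
Δφ = 45.639 − 38.398 = 7.241°.
a = sin²(Δφ/2) + cos φ₁ · cos φ₂ · sin²(Δλ/2) = 0.025013.
c = 2·atan2(√a, √(1−a)) = 0.31765 rad → d = 6371·c ≈ 2023.73 km.

2024 km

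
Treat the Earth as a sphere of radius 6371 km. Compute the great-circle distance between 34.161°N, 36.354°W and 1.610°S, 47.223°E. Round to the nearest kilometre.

Δλ = 47.223 − -36.354 = 83.577°.
Δφ = -1.610 − 34.161 = -35.771°.
a = sin²(Δφ/2) + cos φ₁ · cos φ₂ · sin²(Δλ/2) = 0.461623.
c = 2·atan2(√a, √(1−a)) = 1.49397 rad → d = 6371·c ≈ 9518.07 km.

9518 km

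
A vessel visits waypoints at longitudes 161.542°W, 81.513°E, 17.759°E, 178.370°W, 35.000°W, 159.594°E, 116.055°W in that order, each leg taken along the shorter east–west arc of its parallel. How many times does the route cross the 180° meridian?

Leg 1: -161.542° → +81.513°, shortest Δλ = -116.945° (west) — crosses 180°.
Leg 2: +81.513° → +17.759°, shortest Δλ = -63.754° (west) — does not cross 180°.
Leg 3: +17.759° → -178.370°, shortest Δλ = 163.871° (east) — crosses 180°.
Leg 4: -178.370° → -35.000°, shortest Δλ = 143.37° (east) — does not cross 180°.
Leg 5: -35.000° → +159.594°, shortest Δλ = -165.406° (west) — crosses 180°.
Leg 6: +159.594° → -116.055°, shortest Δλ = 84.351° (east) — crosses 180°.
Total crossings: 4.

4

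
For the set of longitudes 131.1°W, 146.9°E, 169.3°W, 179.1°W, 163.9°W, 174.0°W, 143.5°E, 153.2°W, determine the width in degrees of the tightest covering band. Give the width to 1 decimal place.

85.4°

Sort the longitudes: -179.1°, -174.0°, -169.3°, -163.9°, -153.2°, -131.1°, +143.5°, +146.9°.
Eastward gaps between consecutive values (wrapping around): 5.1°, 4.7°, 5.4°, 10.7°, 22.1°, 274.6°, 3.4°, 34.0°.
Largest gap = 274.6° ⇒ minimal covering band is its complement: 360° − 274.6° = 85.4°.
Band runs from +143.5° eastward to -131.1°, crossing the antimeridian.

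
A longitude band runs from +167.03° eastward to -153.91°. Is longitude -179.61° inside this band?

Yes

Band width going east from +167.03° to -153.91°: ((-153.91 − 167.03) mod 360) = 39.06°.
Offset of -179.61° east of the west edge: ((-179.61 − 167.03) mod 360) = 13.36°.
13.36° ≤ 39.06° ⇒ inside.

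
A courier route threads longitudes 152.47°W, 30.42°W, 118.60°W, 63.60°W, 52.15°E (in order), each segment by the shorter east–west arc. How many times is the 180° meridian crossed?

Leg 1: -152.47° → -30.42°, shortest Δλ = 122.05° (east) — does not cross 180°.
Leg 2: -30.42° → -118.60°, shortest Δλ = -88.18° (west) — does not cross 180°.
Leg 3: -118.60° → -63.60°, shortest Δλ = 55.0° (east) — does not cross 180°.
Leg 4: -63.60° → +52.15°, shortest Δλ = 115.75° (east) — does not cross 180°.
Total crossings: 0.

0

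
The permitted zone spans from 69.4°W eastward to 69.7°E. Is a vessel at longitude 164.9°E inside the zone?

Band width going east from -69.4° to +69.7°: ((69.7 − -69.4) mod 360) = 139.1°.
Offset of +164.9° east of the west edge: ((164.9 − -69.4) mod 360) = 234.3°.
234.3° > 139.1° ⇒ outside.

No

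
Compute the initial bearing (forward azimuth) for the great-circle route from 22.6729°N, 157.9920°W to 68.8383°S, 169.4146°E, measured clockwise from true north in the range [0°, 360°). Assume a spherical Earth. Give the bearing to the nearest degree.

191°

Δλ = 169.4146 − -157.9920 = 327.4066°; wrapped into (−180°, 180°]: -32.5934°.
θ = atan2( sin Δλ · cos φ₂ , cos φ₁ · sin φ₂ − sin φ₁ · cos φ₂ · cos Δλ )
  = atan2(-0.19446, -0.97774) = -168.751° → normalised to [0°, 360°): 191.249°.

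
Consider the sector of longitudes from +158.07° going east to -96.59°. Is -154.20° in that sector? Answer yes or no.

Yes

Band width going east from +158.07° to -96.59°: ((-96.59 − 158.07) mod 360) = 105.34°.
Offset of -154.20° east of the west edge: ((-154.20 − 158.07) mod 360) = 47.73°.
47.73° ≤ 105.34° ⇒ inside.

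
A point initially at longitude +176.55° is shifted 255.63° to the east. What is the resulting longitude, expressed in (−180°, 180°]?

+72.18°

Start at +176.55°; shift +255.63° → +432.18°.
+432.18° lies outside (−180°, 180°]; subtract 360° → +72.18°.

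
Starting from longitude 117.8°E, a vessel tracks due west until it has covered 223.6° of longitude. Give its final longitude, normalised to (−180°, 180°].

105.8°W

Start at +117.8°; shift −223.6° → -105.8°.
-105.8° already lies in (−180°, 180°].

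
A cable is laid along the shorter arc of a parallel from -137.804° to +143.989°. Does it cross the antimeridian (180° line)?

Yes

Naïve |143.989 − -137.804| = 281.793° > 180°, so the shorter arc goes the other way round — across 180°.
Signed shortest Δλ = ((143.989 − -137.804 + 180) mod 360) − 180 = -78.207°.
Going west by 78.207° from -137.804° passes through 180° before reaching +143.989°.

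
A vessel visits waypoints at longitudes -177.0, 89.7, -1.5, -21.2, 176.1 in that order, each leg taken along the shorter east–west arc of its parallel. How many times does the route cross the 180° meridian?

Leg 1: -177.0° → +89.7°, shortest Δλ = -93.3° (west) — crosses 180°.
Leg 2: +89.7° → -1.5°, shortest Δλ = -91.2° (west) — does not cross 180°.
Leg 3: -1.5° → -21.2°, shortest Δλ = -19.7° (west) — does not cross 180°.
Leg 4: -21.2° → +176.1°, shortest Δλ = -162.7° (west) — crosses 180°.
Total crossings: 2.

2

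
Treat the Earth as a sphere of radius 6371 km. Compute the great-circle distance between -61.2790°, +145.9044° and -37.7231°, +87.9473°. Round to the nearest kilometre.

4717 km

Δλ = 87.9473 − 145.9044 = -57.9571°.
Δφ = -37.7231 − -61.2790 = 23.5559°.
a = sin²(Δφ/2) + cos φ₁ · cos φ₂ · sin²(Δλ/2) = 0.130883.
c = 2·atan2(√a, √(1−a)) = 0.74035 rad → d = 6371·c ≈ 4716.75 km.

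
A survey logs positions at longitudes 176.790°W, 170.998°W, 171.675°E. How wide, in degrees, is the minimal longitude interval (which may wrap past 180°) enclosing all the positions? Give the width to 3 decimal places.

17.327°

Sort the longitudes: -176.790°, -170.998°, +171.675°.
Eastward gaps between consecutive values (wrapping around): 5.792°, 342.673°, 11.535°.
Largest gap = 342.673° ⇒ minimal covering band is its complement: 360° − 342.673° = 17.327°.
Band runs from +171.675° eastward to -170.998°, crossing the antimeridian.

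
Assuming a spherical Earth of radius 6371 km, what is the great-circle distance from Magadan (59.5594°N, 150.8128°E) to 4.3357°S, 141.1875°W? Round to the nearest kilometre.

9215 km

Δλ = -141.1875 − 150.8128 = -292.0003°; wrapped into (−180°, 180°]: 67.9997°.
Δφ = -4.3357 − 59.5594 = -63.8951°.
a = sin²(Δφ/2) + cos φ₁ · cos φ₂ · sin²(Δλ/2) = 0.437964.
c = 2·atan2(√a, √(1−a)) = 1.44640 rad → d = 6371·c ≈ 9215.03 km.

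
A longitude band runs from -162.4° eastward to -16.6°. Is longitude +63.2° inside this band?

Band width going east from -162.4° to -16.6°: ((-16.6 − -162.4) mod 360) = 145.8°.
Offset of +63.2° east of the west edge: ((63.2 − -162.4) mod 360) = 225.6°.
225.6° > 145.8° ⇒ outside.

No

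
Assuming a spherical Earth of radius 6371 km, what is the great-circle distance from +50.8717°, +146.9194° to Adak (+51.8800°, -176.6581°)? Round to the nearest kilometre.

Δλ = -176.6581 − 146.9194 = -323.5775°; wrapped into (−180°, 180°]: 36.4225°.
Δφ = 51.8800 − 50.8717 = 1.0083°.
a = sin²(Δφ/2) + cos φ₁ · cos φ₂ · sin²(Δλ/2) = 0.038126.
c = 2·atan2(√a, √(1−a)) = 0.39304 rad → d = 6371·c ≈ 2504.06 km.

2504 km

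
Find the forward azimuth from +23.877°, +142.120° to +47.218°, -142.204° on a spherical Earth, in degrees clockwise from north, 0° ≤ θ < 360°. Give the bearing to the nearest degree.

47°

Δλ = -142.204 − 142.120 = -284.324°; wrapped into (−180°, 180°]: 75.676°.
θ = atan2( sin Δλ · cos φ₂ , cos φ₁ · sin φ₂ − sin φ₁ · cos φ₂ · cos Δλ )
  = atan2(0.65810, 0.60311) = 47.496° → normalised to [0°, 360°): 47.496°.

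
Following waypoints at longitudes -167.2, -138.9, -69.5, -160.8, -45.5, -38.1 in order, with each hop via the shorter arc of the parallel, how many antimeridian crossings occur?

Leg 1: -167.2° → -138.9°, shortest Δλ = 28.3° (east) — does not cross 180°.
Leg 2: -138.9° → -69.5°, shortest Δλ = 69.4° (east) — does not cross 180°.
Leg 3: -69.5° → -160.8°, shortest Δλ = -91.3° (west) — does not cross 180°.
Leg 4: -160.8° → -45.5°, shortest Δλ = 115.3° (east) — does not cross 180°.
Leg 5: -45.5° → -38.1°, shortest Δλ = 7.4° (east) — does not cross 180°.
Total crossings: 0.

0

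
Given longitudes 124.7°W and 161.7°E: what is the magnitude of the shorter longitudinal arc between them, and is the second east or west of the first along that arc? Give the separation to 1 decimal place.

Raw difference: 161.7 − -124.7 = 286.4°.
Normalise into (−180°, 180°]: 286.4° − 360° = -73.6°.
Negative ⇒ the second point lies to the west; separation 73.6°.

73.6° west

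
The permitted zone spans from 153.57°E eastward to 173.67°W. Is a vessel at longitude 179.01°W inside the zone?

Yes

Band width going east from +153.57° to -173.67°: ((-173.67 − 153.57) mod 360) = 32.76°.
Offset of -179.01° east of the west edge: ((-179.01 − 153.57) mod 360) = 27.42°.
27.42° ≤ 32.76° ⇒ inside.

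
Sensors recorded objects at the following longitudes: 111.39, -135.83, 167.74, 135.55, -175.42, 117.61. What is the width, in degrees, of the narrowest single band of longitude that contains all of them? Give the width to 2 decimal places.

112.78°

Sort the longitudes: -175.42°, -135.83°, +111.39°, +117.61°, +135.55°, +167.74°.
Eastward gaps between consecutive values (wrapping around): 39.59°, 247.22°, 6.22°, 17.94°, 32.19°, 16.84°.
Largest gap = 247.22° ⇒ minimal covering band is its complement: 360° − 247.22° = 112.78°.
Band runs from +111.39° eastward to -135.83°, crossing the antimeridian.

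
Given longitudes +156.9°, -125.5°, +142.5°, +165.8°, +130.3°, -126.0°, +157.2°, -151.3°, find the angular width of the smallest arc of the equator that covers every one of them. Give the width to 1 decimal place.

Sort the longitudes: -151.3°, -126.0°, -125.5°, +130.3°, +142.5°, +156.9°, +157.2°, +165.8°.
Eastward gaps between consecutive values (wrapping around): 25.3°, 0.5°, 255.8°, 12.2°, 14.4°, 0.3°, 8.6°, 42.9°.
Largest gap = 255.8° ⇒ minimal covering band is its complement: 360° − 255.8° = 104.2°.
Band runs from +130.3° eastward to -125.5°, crossing the antimeridian.

104.2°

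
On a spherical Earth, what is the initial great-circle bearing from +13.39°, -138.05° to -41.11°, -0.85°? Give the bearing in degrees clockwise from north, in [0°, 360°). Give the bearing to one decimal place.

Δλ = -0.85 − -138.05 = 137.20°.
θ = atan2( sin Δλ · cos φ₂ , cos φ₁ · sin φ₂ − sin φ₁ · cos φ₂ · cos Δλ )
  = atan2(0.51192, -0.51161) = 134.982° → normalised to [0°, 360°): 134.982°.

135.0°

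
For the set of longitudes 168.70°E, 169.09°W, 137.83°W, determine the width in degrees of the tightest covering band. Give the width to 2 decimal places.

53.47°

Sort the longitudes: -169.09°, -137.83°, +168.70°.
Eastward gaps between consecutive values (wrapping around): 31.26°, 306.53°, 22.21°.
Largest gap = 306.53° ⇒ minimal covering band is its complement: 360° − 306.53° = 53.47°.
Band runs from +168.70° eastward to -137.83°, crossing the antimeridian.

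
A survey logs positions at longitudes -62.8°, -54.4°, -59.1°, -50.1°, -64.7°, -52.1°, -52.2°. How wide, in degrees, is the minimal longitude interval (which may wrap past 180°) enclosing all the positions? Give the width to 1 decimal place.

14.6°

Sort the longitudes: -64.7°, -62.8°, -59.1°, -54.4°, -52.2°, -52.1°, -50.1°.
Eastward gaps between consecutive values (wrapping around): 1.9°, 3.7°, 4.7°, 2.2°, 0.1°, 2.0°, 345.4°.
Largest gap = 345.4° ⇒ minimal covering band is its complement: 360° − 345.4° = 14.6°.
Band runs from -64.7° eastward to -50.1°.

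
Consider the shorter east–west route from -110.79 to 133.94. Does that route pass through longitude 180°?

Yes

Naïve |133.94 − -110.79| = 244.73° > 180°, so the shorter arc goes the other way round — across 180°.
Signed shortest Δλ = ((133.94 − -110.79 + 180) mod 360) − 180 = -115.27°.
Going west by 115.27° from -110.79° passes through 180° before reaching +133.94°.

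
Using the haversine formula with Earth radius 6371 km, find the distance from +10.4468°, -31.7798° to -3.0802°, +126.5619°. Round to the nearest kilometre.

17489 km

Δλ = 126.5619 − -31.7798 = 158.3417°.
Δφ = -3.0802 − 10.4468 = -13.5270°.
a = sin²(Δφ/2) + cos φ₁ · cos φ₂ · sin²(Δλ/2) = 0.961209.
c = 2·atan2(√a, √(1−a)) = 2.74509 rad → d = 6371·c ≈ 17488.98 km.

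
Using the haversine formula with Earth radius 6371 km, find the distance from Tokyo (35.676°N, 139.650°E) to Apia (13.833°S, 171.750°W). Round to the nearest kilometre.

Δλ = -171.750 − 139.650 = -311.400°; wrapped into (−180°, 180°]: 48.600°.
Δφ = -13.833 − 35.676 = -49.509°.
a = sin²(Δφ/2) + cos φ₁ · cos φ₂ · sin²(Δλ/2) = 0.308909.
c = 2·atan2(√a, √(1−a)) = 1.17864 rad → d = 6371·c ≈ 7509.11 km.

7509 km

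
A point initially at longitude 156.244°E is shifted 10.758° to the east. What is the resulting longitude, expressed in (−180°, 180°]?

Start at +156.244°; shift +10.758° → +167.002°.
+167.002° already lies in (−180°, 180°].

167.002°E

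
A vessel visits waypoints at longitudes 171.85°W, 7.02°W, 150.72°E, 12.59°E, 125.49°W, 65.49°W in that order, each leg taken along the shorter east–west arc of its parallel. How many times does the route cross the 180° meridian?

Leg 1: -171.85° → -7.02°, shortest Δλ = 164.83° (east) — does not cross 180°.
Leg 2: -7.02° → +150.72°, shortest Δλ = 157.74° (east) — does not cross 180°.
Leg 3: +150.72° → +12.59°, shortest Δλ = -138.13° (west) — does not cross 180°.
Leg 4: +12.59° → -125.49°, shortest Δλ = -138.08° (west) — does not cross 180°.
Leg 5: -125.49° → -65.49°, shortest Δλ = 60.0° (east) — does not cross 180°.
Total crossings: 0.

0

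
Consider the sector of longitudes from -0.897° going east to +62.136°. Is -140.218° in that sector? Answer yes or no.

Band width going east from -0.897° to +62.136°: ((62.136 − -0.897) mod 360) = 63.033°.
Offset of -140.218° east of the west edge: ((-140.218 − -0.897) mod 360) = 220.679°.
220.679° > 63.033° ⇒ outside.

No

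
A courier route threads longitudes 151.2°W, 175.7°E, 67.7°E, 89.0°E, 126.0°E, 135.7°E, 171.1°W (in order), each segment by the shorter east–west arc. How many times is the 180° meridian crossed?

2

Leg 1: -151.2° → +175.7°, shortest Δλ = -33.1° (west) — crosses 180°.
Leg 2: +175.7° → +67.7°, shortest Δλ = -108.0° (west) — does not cross 180°.
Leg 3: +67.7° → +89.0°, shortest Δλ = 21.3° (east) — does not cross 180°.
Leg 4: +89.0° → +126.0°, shortest Δλ = 37.0° (east) — does not cross 180°.
Leg 5: +126.0° → +135.7°, shortest Δλ = 9.7° (east) — does not cross 180°.
Leg 6: +135.7° → -171.1°, shortest Δλ = 53.2° (east) — crosses 180°.
Total crossings: 2.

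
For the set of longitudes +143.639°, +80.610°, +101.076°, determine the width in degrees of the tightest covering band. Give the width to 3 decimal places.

Sort the longitudes: +80.610°, +101.076°, +143.639°.
Eastward gaps between consecutive values (wrapping around): 20.466°, 42.563°, 296.971°.
Largest gap = 296.971° ⇒ minimal covering band is its complement: 360° − 296.971° = 63.029°.
Band runs from +80.610° eastward to +143.639°.

63.029°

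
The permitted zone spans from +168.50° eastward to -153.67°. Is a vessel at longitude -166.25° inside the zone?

Yes

Band width going east from +168.50° to -153.67°: ((-153.67 − 168.50) mod 360) = 37.83°.
Offset of -166.25° east of the west edge: ((-166.25 − 168.50) mod 360) = 25.25°.
25.25° ≤ 37.83° ⇒ inside.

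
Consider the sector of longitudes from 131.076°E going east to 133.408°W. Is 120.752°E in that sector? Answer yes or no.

Band width going east from +131.076° to -133.408°: ((-133.408 − 131.076) mod 360) = 95.516°.
Offset of +120.752° east of the west edge: ((120.752 − 131.076) mod 360) = 349.676°.
349.676° > 95.516° ⇒ outside.

No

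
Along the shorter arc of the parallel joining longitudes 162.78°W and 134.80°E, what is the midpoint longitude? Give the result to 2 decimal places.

Signed shortest Δλ from -162.78° to +134.80° is -62.42°.
Midpoint longitude = -162.78° + (-62.42°)/2 = -162.78° − 31.21° = -193.99°.
Normalise into (−180°, 180°]: +166.01°.
(The naïve average (-162.78 + +134.80)/2 = -13.99° is on the wrong side of the globe.)

166.01°E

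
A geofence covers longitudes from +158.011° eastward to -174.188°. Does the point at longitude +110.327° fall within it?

Band width going east from +158.011° to -174.188°: ((-174.188 − 158.011) mod 360) = 27.801°.
Offset of +110.327° east of the west edge: ((110.327 − 158.011) mod 360) = 312.316°.
312.316° > 27.801° ⇒ outside.

No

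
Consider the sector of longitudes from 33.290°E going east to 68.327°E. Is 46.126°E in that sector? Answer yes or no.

Yes

Band width going east from +33.290° to +68.327°: ((68.327 − 33.290) mod 360) = 35.037°.
Offset of +46.126° east of the west edge: ((46.126 − 33.290) mod 360) = 12.836°.
12.836° ≤ 35.037° ⇒ inside.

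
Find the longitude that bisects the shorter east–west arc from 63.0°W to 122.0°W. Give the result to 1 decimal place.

92.5°W

Signed shortest Δλ from -63.0° to -122.0° is -59.0°.
Midpoint longitude = -63.0° + (-59.0°)/2 = -63.0° − 29.5° = -92.5°.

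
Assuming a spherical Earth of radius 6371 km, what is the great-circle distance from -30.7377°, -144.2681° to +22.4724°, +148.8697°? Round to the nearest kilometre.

9262 km

Δλ = 148.8697 − -144.2681 = 293.1378°; wrapped into (−180°, 180°]: -66.8622°.
Δφ = 22.4724 − -30.7377 = 53.2101°.
a = sin²(Δφ/2) + cos φ₁ · cos φ₂ · sin²(Δλ/2) = 0.441635.
c = 2·atan2(√a, √(1−a)) = 1.45380 rad → d = 6371·c ≈ 9262.16 km.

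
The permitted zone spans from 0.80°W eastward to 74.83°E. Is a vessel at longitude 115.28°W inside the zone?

No

Band width going east from -0.80° to +74.83°: ((74.83 − -0.80) mod 360) = 75.63°.
Offset of -115.28° east of the west edge: ((-115.28 − -0.80) mod 360) = 245.52°.
245.52° > 75.63° ⇒ outside.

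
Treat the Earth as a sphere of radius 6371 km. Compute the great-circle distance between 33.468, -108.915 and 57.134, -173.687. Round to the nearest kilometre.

5448 km

Δλ = -173.687 − -108.915 = -64.772°.
Δφ = 57.134 − 33.468 = 23.666°.
a = sin²(Δφ/2) + cos φ₁ · cos φ₂ · sin²(Δλ/2) = 0.171923.
c = 2·atan2(√a, √(1−a)) = 0.85509 rad → d = 6371·c ≈ 5447.76 km.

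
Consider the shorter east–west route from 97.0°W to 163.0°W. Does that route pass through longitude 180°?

Signed shortest Δλ = ((-163.0 − -97.0 + 180) mod 360) − 180 = -66.0°.
Going west by 66.0° from -97.0° reaches -163.0° without touching 180°.

No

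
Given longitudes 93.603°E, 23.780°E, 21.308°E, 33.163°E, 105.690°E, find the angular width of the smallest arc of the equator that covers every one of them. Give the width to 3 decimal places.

Sort the longitudes: +21.308°, +23.780°, +33.163°, +93.603°, +105.690°.
Eastward gaps between consecutive values (wrapping around): 2.472°, 9.383°, 60.440°, 12.087°, 275.618°.
Largest gap = 275.618° ⇒ minimal covering band is its complement: 360° − 275.618° = 84.382°.
Band runs from +21.308° eastward to +105.690°.

84.382°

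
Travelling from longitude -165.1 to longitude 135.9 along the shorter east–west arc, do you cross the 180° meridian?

Naïve |135.9 − -165.1| = 301.0° > 180°, so the shorter arc goes the other way round — across 180°.
Signed shortest Δλ = ((135.9 − -165.1 + 180) mod 360) − 180 = -59.0°.
Going west by 59.0° from -165.1° passes through 180° before reaching +135.9°.

Yes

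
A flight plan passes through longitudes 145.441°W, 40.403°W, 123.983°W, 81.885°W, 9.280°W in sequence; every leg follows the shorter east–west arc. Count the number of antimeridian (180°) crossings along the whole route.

Leg 1: -145.441° → -40.403°, shortest Δλ = 105.038° (east) — does not cross 180°.
Leg 2: -40.403° → -123.983°, shortest Δλ = -83.58° (west) — does not cross 180°.
Leg 3: -123.983° → -81.885°, shortest Δλ = 42.098° (east) — does not cross 180°.
Leg 4: -81.885° → -9.280°, shortest Δλ = 72.605° (east) — does not cross 180°.
Total crossings: 0.

0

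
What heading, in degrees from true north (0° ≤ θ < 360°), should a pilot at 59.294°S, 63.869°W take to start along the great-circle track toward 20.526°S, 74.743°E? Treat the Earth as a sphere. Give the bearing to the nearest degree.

Δλ = 74.743 − -63.869 = 138.612°.
θ = atan2( sin Δλ · cos φ₂ , cos φ₁ · sin φ₂ − sin φ₁ · cos φ₂ · cos Δλ )
  = atan2(0.61918, -0.78316) = 141.669° → normalised to [0°, 360°): 141.669°.

142°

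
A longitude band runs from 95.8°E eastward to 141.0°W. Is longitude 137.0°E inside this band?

Yes

Band width going east from +95.8° to -141.0°: ((-141.0 − 95.8) mod 360) = 123.2°.
Offset of +137.0° east of the west edge: ((137.0 − 95.8) mod 360) = 41.2°.
41.2° ≤ 123.2° ⇒ inside.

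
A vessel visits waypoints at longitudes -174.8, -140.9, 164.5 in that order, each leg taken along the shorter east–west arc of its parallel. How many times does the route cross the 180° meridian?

1

Leg 1: -174.8° → -140.9°, shortest Δλ = 33.9° (east) — does not cross 180°.
Leg 2: -140.9° → +164.5°, shortest Δλ = -54.6° (west) — crosses 180°.
Total crossings: 1.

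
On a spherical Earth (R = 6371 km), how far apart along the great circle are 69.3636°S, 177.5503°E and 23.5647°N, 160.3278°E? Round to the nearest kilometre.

10426 km

Δλ = 160.3278 − 177.5503 = -17.2225°.
Δφ = 23.5647 − -69.3636 = 92.9283°.
a = sin²(Δφ/2) + cos φ₁ · cos φ₂ · sin²(Δλ/2) = 0.532785.
c = 2·atan2(√a, √(1−a)) = 1.63641 rad → d = 6371·c ≈ 10425.60 km.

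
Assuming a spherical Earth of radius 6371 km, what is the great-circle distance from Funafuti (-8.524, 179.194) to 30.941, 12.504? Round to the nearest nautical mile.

Δλ = 12.504 − 179.194 = -166.690°.
Δφ = 30.941 − -8.524 = 39.465°.
a = sin²(Δφ/2) + cos φ₁ · cos φ₂ · sin²(Δλ/2) = 0.950824.
c = 2·atan2(√a, √(1−a)) = 2.69436 rad → d = 6371·c ≈ 17165.79 km ≈ 9268.78 nmi.

9269 nmi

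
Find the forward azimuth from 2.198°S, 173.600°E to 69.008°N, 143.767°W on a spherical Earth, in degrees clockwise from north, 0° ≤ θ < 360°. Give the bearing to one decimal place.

Δλ = -143.767 − 173.600 = -317.367°; wrapped into (−180°, 180°]: 42.633°.
θ = atan2( sin Δλ · cos φ₂ , cos φ₁ · sin φ₂ − sin φ₁ · cos φ₂ · cos Δλ )
  = atan2(0.24263, 0.94305) = 14.428° → normalised to [0°, 360°): 14.428°.

14.4°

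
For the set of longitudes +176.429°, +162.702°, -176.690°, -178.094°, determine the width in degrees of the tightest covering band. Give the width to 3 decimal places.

Sort the longitudes: -178.094°, -176.690°, +162.702°, +176.429°.
Eastward gaps between consecutive values (wrapping around): 1.404°, 339.392°, 13.727°, 5.477°.
Largest gap = 339.392° ⇒ minimal covering band is its complement: 360° − 339.392° = 20.608°.
Band runs from +162.702° eastward to -176.690°, crossing the antimeridian.

20.608°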